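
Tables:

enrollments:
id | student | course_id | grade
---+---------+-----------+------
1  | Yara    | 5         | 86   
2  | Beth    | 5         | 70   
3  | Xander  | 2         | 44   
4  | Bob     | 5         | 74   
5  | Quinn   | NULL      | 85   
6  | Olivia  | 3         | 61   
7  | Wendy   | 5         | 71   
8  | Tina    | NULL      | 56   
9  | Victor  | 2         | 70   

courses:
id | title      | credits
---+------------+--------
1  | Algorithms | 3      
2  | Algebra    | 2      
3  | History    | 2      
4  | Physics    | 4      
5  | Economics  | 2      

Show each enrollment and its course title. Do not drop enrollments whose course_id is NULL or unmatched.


LEFT JOIN keeps every row from enrollments (the left table); where course_id has no match in courses, the course columns become NULL. Walk through each enrollment:
  - enrollment 1 (Yara): course_id=5 -> matches Economics
  - enrollment 2 (Beth): course_id=5 -> matches Economics
  - enrollment 3 (Xander): course_id=2 -> matches Algebra
  - enrollment 4 (Bob): course_id=5 -> matches Economics
  - enrollment 5 (Quinn): course_id=NULL, no match -> kept with NULL
  - enrollment 6 (Olivia): course_id=3 -> matches History
  - enrollment 7 (Wendy): course_id=5 -> matches Economics
  - enrollment 8 (Tina): course_id=NULL, no match -> kept with NULL
  - enrollment 9 (Victor): course_id=2 -> matches Algebra
All 9 rows appear; 2 have NULL course.

SQL:
SELECT a.student, b.title AS course
FROM enrollments a
LEFT JOIN courses b ON a.course_id = b.id

Result:
student | course   
--------+----------
Yara    | Economics
Beth    | Economics
Xander  | Algebra  
Bob     | Economics
Quinn   | NULL     
Olivia  | History  
Wendy   | Economics
Tina    | NULL     
Victor  | Algebra  


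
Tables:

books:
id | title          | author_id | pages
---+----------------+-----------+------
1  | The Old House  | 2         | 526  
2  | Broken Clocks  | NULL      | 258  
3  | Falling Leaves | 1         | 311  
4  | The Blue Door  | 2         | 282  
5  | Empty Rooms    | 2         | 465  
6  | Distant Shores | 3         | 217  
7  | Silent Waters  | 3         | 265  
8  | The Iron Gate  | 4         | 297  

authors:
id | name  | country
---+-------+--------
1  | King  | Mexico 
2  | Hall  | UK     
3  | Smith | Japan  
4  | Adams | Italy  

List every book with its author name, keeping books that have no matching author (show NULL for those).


LEFT JOIN keeps every row from books (the left table); where author_id has no match in authors, the author columns become NULL. Walk through each book:
  - book 1 (The Old House): author_id=2 -> matches Hall
  - book 2 (Broken Clocks): author_id=NULL, no match -> kept with NULL
  - book 3 (Falling Leaves): author_id=1 -> matches King
  - book 4 (The Blue Door): author_id=2 -> matches Hall
  - book 5 (Empty Rooms): author_id=2 -> matches Hall
  - book 6 (Distant Shores): author_id=3 -> matches Smith
  - book 7 (Silent Waters): author_id=3 -> matches Smith
  - book 8 (The Iron Gate): author_id=4 -> matches Adams
All 8 rows appear; 1 has NULL author.

SQL:
SELECT a.title, b.name AS author
FROM books a
LEFT JOIN authors b ON a.author_id = b.id

Result:
title          | author
---------------+-------
The Old House  | Hall  
Broken Clocks  | NULL  
Falling Leaves | King  
The Blue Door  | Hall  
Empty Rooms    | Hall  
Distant Shores | Smith 
Silent Waters  | Smith 
The Iron Gate  | Adams 


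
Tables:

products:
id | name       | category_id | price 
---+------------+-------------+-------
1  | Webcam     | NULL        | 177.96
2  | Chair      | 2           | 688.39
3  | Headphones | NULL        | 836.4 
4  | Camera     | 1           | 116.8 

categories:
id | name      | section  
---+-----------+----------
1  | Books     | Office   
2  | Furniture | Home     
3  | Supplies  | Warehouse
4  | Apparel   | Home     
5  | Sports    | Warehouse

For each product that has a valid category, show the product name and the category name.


INNER JOIN keeps only products rows whose category_id matches an id in categories. Walk through each product:
  - product 1 (Webcam): category_id=NULL, no match -> dropped
  - product 2 (Chair): category_id=2 -> matches Furniture
  - product 3 (Headphones): category_id=NULL, no match -> dropped
  - product 4 (Camera): category_id=1 -> matches Books
So 2 of 4 rows are dropped.

SQL:
SELECT a.name, b.name AS category
FROM products a
INNER JOIN categories b ON a.category_id = b.id

Result:
name   | category 
-------+----------
Chair  | Furniture
Camera | Books    


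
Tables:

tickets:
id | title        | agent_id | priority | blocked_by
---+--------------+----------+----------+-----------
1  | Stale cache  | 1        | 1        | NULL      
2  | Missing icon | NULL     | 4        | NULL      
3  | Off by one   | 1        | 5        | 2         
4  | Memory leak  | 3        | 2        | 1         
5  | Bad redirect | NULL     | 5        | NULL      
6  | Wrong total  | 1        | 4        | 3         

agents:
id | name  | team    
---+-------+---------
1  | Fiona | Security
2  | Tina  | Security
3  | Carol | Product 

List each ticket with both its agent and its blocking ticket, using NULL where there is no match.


Two LEFT JOINs from the same base table tickets: one to agents via agent_id, one to tickets itself via blocked_by. Both are LEFT so every ticket is preserved.
Match against agents:
  - ticket 1 (Stale cache): agent_id=1 -> matches Fiona
  - ticket 2 (Missing icon): agent_id=NULL, no match -> kept with NULL
  - ticket 3 (Off by one): agent_id=1 -> matches Fiona
  - ticket 4 (Memory leak): agent_id=3 -> matches Carol
  - ticket 5 (Bad redirect): agent_id=NULL, no match -> kept with NULL
  - ticket 6 (Wrong total): agent_id=1 -> matches Fiona
Match against tickets (self):
  - ticket 1 (Stale cache): blocked_by=NULL -> NULL
  - ticket 2 (Missing icon): blocked_by=NULL -> NULL
  - ticket 3 (Off by one): blocked_by=2 -> Missing icon
  - ticket 4 (Memory leak): blocked_by=1 -> Stale cache
  - ticket 5 (Bad redirect): blocked_by=NULL -> NULL
  - ticket 6 (Wrong total): blocked_by=3 -> Off by one

SQL:
SELECT a.title, b.name AS agent, c.title AS blocked_by
FROM tickets a
LEFT JOIN agents b ON a.agent_id = b.id
LEFT JOIN tickets c ON a.blocked_by = c.id

Result:
title        | agent | blocked_by  
-------------+-------+-------------
Stale cache  | Fiona | NULL        
Missing icon | NULL  | NULL        
Off by one   | Fiona | Missing icon
Memory leak  | Carol | Stale cache 
Bad redirect | NULL  | NULL        
Wrong total  | Fiona | Off by one  


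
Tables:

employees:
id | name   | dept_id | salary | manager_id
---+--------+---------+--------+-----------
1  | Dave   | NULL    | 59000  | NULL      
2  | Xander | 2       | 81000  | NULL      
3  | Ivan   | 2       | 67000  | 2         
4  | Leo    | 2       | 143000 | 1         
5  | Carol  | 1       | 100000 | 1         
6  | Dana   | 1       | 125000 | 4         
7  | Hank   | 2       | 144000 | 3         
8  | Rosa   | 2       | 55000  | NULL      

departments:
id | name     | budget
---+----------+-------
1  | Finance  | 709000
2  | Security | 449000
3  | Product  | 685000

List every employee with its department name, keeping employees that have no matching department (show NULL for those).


LEFT JOIN keeps every row from employees (the left table); where dept_id has no match in departments, the department columns become NULL. Walk through each employee:
  - employee 1 (Dave): dept_id=NULL, no match -> kept with NULL
  - employee 2 (Xander): dept_id=2 -> matches Security
  - employee 3 (Ivan): dept_id=2 -> matches Security
  - employee 4 (Leo): dept_id=2 -> matches Security
  - employee 5 (Carol): dept_id=1 -> matches Finance
  - employee 6 (Dana): dept_id=1 -> matches Finance
  - employee 7 (Hank): dept_id=2 -> matches Security
  - employee 8 (Rosa): dept_id=2 -> matches Security
All 8 rows appear; 1 has NULL department.

SQL:
SELECT a.name, b.name AS department
FROM employees a
LEFT JOIN departments b ON a.dept_id = b.id

Result:
name   | department
-------+-----------
Dave   | NULL      
Xander | Security  
Ivan   | Security  
Leo    | Security  
Carol  | Finance   
Dana   | Finance   
Hank   | Security  
Rosa   | Security  


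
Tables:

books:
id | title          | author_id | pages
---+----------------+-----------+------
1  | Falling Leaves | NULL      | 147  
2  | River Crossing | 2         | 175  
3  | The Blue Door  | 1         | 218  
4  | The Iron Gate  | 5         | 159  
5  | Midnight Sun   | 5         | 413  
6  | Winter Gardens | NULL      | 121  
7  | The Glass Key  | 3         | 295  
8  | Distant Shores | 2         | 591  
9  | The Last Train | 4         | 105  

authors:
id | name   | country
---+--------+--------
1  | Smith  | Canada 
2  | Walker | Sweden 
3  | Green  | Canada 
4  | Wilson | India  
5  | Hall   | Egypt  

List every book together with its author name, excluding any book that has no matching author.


INNER JOIN keeps only books rows whose author_id matches an id in authors. Walk through each book:
  - book 1 (Falling Leaves): author_id=NULL, no match -> dropped
  - book 2 (River Crossing): author_id=2 -> matches Walker
  - book 3 (The Blue Door): author_id=1 -> matches Smith
  - book 4 (The Iron Gate): author_id=5 -> matches Hall
  - book 5 (Midnight Sun): author_id=5 -> matches Hall
  - book 6 (Winter Gardens): author_id=NULL, no match -> dropped
  - book 7 (The Glass Key): author_id=3 -> matches Green
  - book 8 (Distant Shores): author_id=2 -> matches Walker
  - book 9 (The Last Train): author_id=4 -> matches Wilson
So 2 of 9 rows are dropped.

SQL:
SELECT a.title, b.name AS author
FROM books a
INNER JOIN authors b ON a.author_id = b.id

Result:
title          | author
---------------+-------
River Crossing | Walker
The Blue Door  | Smith 
The Iron Gate  | Hall  
Midnight Sun   | Hall  
The Glass Key  | Green 
Distant Shores | Walker
The Last Train | Wilson


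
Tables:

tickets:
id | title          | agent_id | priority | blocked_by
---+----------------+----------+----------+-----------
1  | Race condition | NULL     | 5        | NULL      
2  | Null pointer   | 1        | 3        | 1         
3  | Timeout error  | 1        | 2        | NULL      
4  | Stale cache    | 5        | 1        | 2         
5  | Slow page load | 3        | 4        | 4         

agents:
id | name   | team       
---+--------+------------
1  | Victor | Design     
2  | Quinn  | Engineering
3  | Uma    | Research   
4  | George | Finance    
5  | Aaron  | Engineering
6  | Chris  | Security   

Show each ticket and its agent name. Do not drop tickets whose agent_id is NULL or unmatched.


LEFT JOIN keeps every row from tickets (the left table); where agent_id has no match in agents, the agent columns become NULL. Walk through each ticket:
  - ticket 1 (Race condition): agent_id=NULL, no match -> kept with NULL
  - ticket 2 (Null pointer): agent_id=1 -> matches Victor
  - ticket 3 (Timeout error): agent_id=1 -> matches Victor
  - ticket 4 (Stale cache): agent_id=5 -> matches Aaron
  - ticket 5 (Slow page load): agent_id=3 -> matches Uma
All 5 rows appear; 1 has NULL agent.

SQL:
SELECT a.title, b.name AS agent
FROM tickets a
LEFT JOIN agents b ON a.agent_id = b.id

Result:
title          | agent 
---------------+-------
Race condition | NULL  
Null pointer   | Victor
Timeout error  | Victor
Stale cache    | Aaron 
Slow page load | Uma   


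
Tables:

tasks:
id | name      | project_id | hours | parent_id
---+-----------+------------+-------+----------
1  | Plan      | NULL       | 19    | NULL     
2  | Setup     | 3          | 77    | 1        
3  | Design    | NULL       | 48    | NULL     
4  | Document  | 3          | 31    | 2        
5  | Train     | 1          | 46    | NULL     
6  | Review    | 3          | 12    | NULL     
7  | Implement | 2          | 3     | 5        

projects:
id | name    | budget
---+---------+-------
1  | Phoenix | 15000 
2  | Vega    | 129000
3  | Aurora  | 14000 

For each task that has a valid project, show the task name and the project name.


INNER JOIN keeps only tasks rows whose project_id matches an id in projects. Walk through each task:
  - task 1 (Plan): project_id=NULL, no match -> dropped
  - task 2 (Setup): project_id=3 -> matches Aurora
  - task 3 (Design): project_id=NULL, no match -> dropped
  - task 4 (Document): project_id=3 -> matches Aurora
  - task 5 (Train): project_id=1 -> matches Phoenix
  - task 6 (Review): project_id=3 -> matches Aurora
  - task 7 (Implement): project_id=2 -> matches Vega
So 2 of 7 rows are dropped.

SQL:
SELECT a.name, b.name AS project
FROM tasks a
INNER JOIN projects b ON a.project_id = b.id

Result:
name      | project
----------+--------
Setup     | Aurora 
Document  | Aurora 
Train     | Phoenix
Review    | Aurora 
Implement | Vega   


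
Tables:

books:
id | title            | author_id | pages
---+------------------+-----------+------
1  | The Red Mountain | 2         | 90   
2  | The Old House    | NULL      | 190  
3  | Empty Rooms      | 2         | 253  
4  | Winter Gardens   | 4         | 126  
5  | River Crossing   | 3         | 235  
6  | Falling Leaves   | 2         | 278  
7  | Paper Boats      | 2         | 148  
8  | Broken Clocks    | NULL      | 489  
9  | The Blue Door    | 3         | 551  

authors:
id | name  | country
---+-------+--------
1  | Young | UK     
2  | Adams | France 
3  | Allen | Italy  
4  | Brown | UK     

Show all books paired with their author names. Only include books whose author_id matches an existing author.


INNER JOIN keeps only books rows whose author_id matches an id in authors. Walk through each book:
  - book 1 (The Red Mountain): author_id=2 -> matches Adams
  - book 2 (The Old House): author_id=NULL, no match -> dropped
  - book 3 (Empty Rooms): author_id=2 -> matches Adams
  - book 4 (Winter Gardens): author_id=4 -> matches Brown
  - book 5 (River Crossing): author_id=3 -> matches Allen
  - book 6 (Falling Leaves): author_id=2 -> matches Adams
  - book 7 (Paper Boats): author_id=2 -> matches Adams
  - book 8 (Broken Clocks): author_id=NULL, no match -> dropped
  - book 9 (The Blue Door): author_id=3 -> matches Allen
So 2 of 9 rows are dropped.

SQL:
SELECT a.title, b.name AS author
FROM books a
INNER JOIN authors b ON a.author_id = b.id

Result:
title            | author
-----------------+-------
The Red Mountain | Adams 
Empty Rooms      | Adams 
Winter Gardens   | Brown 
River Crossing   | Allen 
Falling Leaves   | Adams 
Paper Boats      | Adams 
The Blue Door    | Allen 


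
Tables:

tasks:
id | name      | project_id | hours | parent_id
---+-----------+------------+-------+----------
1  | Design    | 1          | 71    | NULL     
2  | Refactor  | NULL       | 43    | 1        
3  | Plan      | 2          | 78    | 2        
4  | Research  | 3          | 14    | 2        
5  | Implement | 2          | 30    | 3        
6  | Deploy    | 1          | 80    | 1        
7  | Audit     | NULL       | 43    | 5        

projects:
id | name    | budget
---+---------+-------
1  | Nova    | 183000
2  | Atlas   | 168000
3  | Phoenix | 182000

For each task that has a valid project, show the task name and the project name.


INNER JOIN keeps only tasks rows whose project_id matches an id in projects. Walk through each task:
  - task 1 (Design): project_id=1 -> matches Nova
  - task 2 (Refactor): project_id=NULL, no match -> dropped
  - task 3 (Plan): project_id=2 -> matches Atlas
  - task 4 (Research): project_id=3 -> matches Phoenix
  - task 5 (Implement): project_id=2 -> matches Atlas
  - task 6 (Deploy): project_id=1 -> matches Nova
  - task 7 (Audit): project_id=NULL, no match -> dropped
So 2 of 7 rows are dropped.

SQL:
SELECT a.name, b.name AS project
FROM tasks a
INNER JOIN projects b ON a.project_id = b.id

Result:
name      | project
----------+--------
Design    | Nova   
Plan      | Atlas  
Research  | Phoenix
Implement | Atlas  
Deploy    | Nova   


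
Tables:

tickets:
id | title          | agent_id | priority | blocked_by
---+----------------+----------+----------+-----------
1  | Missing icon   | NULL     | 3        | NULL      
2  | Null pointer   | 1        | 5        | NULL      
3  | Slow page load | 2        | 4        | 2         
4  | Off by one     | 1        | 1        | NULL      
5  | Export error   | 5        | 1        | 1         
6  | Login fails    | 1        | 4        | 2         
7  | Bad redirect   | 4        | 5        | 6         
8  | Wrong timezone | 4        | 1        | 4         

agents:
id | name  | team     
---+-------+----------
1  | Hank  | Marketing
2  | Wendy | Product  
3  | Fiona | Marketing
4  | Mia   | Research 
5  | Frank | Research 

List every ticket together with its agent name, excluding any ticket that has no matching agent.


INNER JOIN keeps only tickets rows whose agent_id matches an id in agents. Walk through each ticket:
  - ticket 1 (Missing icon): agent_id=NULL, no match -> dropped
  - ticket 2 (Null pointer): agent_id=1 -> matches Hank
  - ticket 3 (Slow page load): agent_id=2 -> matches Wendy
  - ticket 4 (Off by one): agent_id=1 -> matches Hank
  - ticket 5 (Export error): agent_id=5 -> matches Frank
  - ticket 6 (Login fails): agent_id=1 -> matches Hank
  - ticket 7 (Bad redirect): agent_id=4 -> matches Mia
  - ticket 8 (Wrong timezone): agent_id=4 -> matches Mia
So 1 of 8 rows is dropped.

SQL:
SELECT a.title, b.name AS agent
FROM tickets a
INNER JOIN agents b ON a.agent_id = b.id

Result:
title          | agent
---------------+------
Null pointer   | Hank 
Slow page load | Wendy
Off by one     | Hank 
Export error   | Frank
Login fails    | Hank 
Bad redirect   | Mia  
Wrong timezone | Mia  


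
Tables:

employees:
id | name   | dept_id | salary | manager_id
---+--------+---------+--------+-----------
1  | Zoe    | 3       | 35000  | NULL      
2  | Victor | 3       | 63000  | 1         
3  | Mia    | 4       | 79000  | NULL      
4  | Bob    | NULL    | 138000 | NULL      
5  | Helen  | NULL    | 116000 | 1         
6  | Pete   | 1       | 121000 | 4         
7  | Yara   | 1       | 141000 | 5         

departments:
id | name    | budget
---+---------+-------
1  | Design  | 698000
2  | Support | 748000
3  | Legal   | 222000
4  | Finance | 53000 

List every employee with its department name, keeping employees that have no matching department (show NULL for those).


LEFT JOIN keeps every row from employees (the left table); where dept_id has no match in departments, the department columns become NULL. Walk through each employee:
  - employee 1 (Zoe): dept_id=3 -> matches Legal
  - employee 2 (Victor): dept_id=3 -> matches Legal
  - employee 3 (Mia): dept_id=4 -> matches Finance
  - employee 4 (Bob): dept_id=NULL, no match -> kept with NULL
  - employee 5 (Helen): dept_id=NULL, no match -> kept with NULL
  - employee 6 (Pete): dept_id=1 -> matches Design
  - employee 7 (Yara): dept_id=1 -> matches Design
All 7 rows appear; 2 have NULL department.

SQL:
SELECT a.name, b.name AS department
FROM employees a
LEFT JOIN departments b ON a.dept_id = b.id

Result:
name   | department
-------+-----------
Zoe    | Legal     
Victor | Legal     
Mia    | Finance   
Bob    | NULL      
Helen  | NULL      
Pete   | Design    
Yara   | Design    


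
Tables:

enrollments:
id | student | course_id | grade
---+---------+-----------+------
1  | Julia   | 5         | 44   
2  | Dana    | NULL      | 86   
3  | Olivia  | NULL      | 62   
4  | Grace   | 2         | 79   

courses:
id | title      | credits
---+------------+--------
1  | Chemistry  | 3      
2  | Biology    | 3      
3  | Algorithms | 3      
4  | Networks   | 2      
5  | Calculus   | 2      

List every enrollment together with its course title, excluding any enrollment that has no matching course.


INNER JOIN keeps only enrollments rows whose course_id matches an id in courses. Walk through each enrollment:
  - enrollment 1 (Julia): course_id=5 -> matches Calculus
  - enrollment 2 (Dana): course_id=NULL, no match -> dropped
  - enrollment 3 (Olivia): course_id=NULL, no match -> dropped
  - enrollment 4 (Grace): course_id=2 -> matches Biology
So 2 of 4 rows are dropped.

SQL:
SELECT a.student, b.title AS course
FROM enrollments a
INNER JOIN courses b ON a.course_id = b.id

Result:
student | course  
--------+---------
Julia   | Calculus
Grace   | Biology 


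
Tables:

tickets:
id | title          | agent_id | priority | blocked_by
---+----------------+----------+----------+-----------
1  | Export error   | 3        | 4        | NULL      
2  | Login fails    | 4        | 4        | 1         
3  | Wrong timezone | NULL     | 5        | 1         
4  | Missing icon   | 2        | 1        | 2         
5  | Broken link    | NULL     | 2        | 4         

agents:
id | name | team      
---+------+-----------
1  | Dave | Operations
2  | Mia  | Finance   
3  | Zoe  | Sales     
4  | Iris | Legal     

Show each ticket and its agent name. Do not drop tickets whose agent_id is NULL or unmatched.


LEFT JOIN keeps every row from tickets (the left table); where agent_id has no match in agents, the agent columns become NULL. Walk through each ticket:
  - ticket 1 (Export error): agent_id=3 -> matches Zoe
  - ticket 2 (Login fails): agent_id=4 -> matches Iris
  - ticket 3 (Wrong timezone): agent_id=NULL, no match -> kept with NULL
  - ticket 4 (Missing icon): agent_id=2 -> matches Mia
  - ticket 5 (Broken link): agent_id=NULL, no match -> kept with NULL
All 5 rows appear; 2 have NULL agent.

SQL:
SELECT a.title, b.name AS agent
FROM tickets a
LEFT JOIN agents b ON a.agent_id = b.id

Result:
title          | agent
---------------+------
Export error   | Zoe  
Login fails    | Iris 
Wrong timezone | NULL 
Missing icon   | Mia  
Broken link    | NULL 


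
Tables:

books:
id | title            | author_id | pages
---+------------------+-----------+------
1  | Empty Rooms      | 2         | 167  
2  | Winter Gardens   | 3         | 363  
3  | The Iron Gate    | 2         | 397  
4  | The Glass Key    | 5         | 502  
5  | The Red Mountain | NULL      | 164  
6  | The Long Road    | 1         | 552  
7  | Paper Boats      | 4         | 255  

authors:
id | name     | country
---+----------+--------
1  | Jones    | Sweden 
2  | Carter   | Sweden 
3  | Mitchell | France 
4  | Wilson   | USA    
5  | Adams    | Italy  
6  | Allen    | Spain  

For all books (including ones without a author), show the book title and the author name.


LEFT JOIN keeps every row from books (the left table); where author_id has no match in authors, the author columns become NULL. Walk through each book:
  - book 1 (Empty Rooms): author_id=2 -> matches Carter
  - book 2 (Winter Gardens): author_id=3 -> matches Mitchell
  - book 3 (The Iron Gate): author_id=2 -> matches Carter
  - book 4 (The Glass Key): author_id=5 -> matches Adams
  - book 5 (The Red Mountain): author_id=NULL, no match -> kept with NULL
  - book 6 (The Long Road): author_id=1 -> matches Jones
  - book 7 (Paper Boats): author_id=4 -> matches Wilson
All 7 rows appear; 1 has NULL author.

SQL:
SELECT a.title, b.name AS author
FROM books a
LEFT JOIN authors b ON a.author_id = b.id

Result:
title            | author  
-----------------+---------
Empty Rooms      | Carter  
Winter Gardens   | Mitchell
The Iron Gate    | Carter  
The Glass Key    | Adams   
The Red Mountain | NULL    
The Long Road    | Jones   
Paper Boats      | Wilson  


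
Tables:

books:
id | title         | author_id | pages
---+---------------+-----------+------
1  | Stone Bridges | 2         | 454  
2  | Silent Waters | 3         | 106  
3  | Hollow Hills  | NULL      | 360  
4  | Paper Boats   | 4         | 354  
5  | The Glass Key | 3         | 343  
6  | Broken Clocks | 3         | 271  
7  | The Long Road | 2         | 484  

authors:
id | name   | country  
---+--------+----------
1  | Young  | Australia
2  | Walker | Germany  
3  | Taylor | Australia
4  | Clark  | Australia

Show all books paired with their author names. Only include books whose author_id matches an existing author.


INNER JOIN keeps only books rows whose author_id matches an id in authors. Walk through each book:
  - book 1 (Stone Bridges): author_id=2 -> matches Walker
  - book 2 (Silent Waters): author_id=3 -> matches Taylor
  - book 3 (Hollow Hills): author_id=NULL, no match -> dropped
  - book 4 (Paper Boats): author_id=4 -> matches Clark
  - book 5 (The Glass Key): author_id=3 -> matches Taylor
  - book 6 (Broken Clocks): author_id=3 -> matches Taylor
  - book 7 (The Long Road): author_id=2 -> matches Walker
So 1 of 7 rows is dropped.

SQL:
SELECT a.title, b.name AS author
FROM books a
INNER JOIN authors b ON a.author_id = b.id

Result:
title         | author
--------------+-------
Stone Bridges | Walker
Silent Waters | Taylor
Paper Boats   | Clark 
The Glass Key | Taylor
Broken Clocks | Taylor
The Long Road | Walker


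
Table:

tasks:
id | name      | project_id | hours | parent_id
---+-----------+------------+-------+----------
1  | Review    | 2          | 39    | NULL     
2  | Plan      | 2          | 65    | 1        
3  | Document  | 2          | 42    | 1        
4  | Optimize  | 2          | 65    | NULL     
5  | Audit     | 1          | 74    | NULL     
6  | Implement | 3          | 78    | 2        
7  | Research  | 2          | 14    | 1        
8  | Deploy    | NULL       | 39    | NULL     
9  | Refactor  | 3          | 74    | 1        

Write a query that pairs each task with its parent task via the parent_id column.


This is a self-join: tasks is joined to a second copy of itself, matching each row's parent_id to another row's id. Use LEFT JOIN so rows with parent_id=NULL are kept.
  - task 1 (Review): parent_id=NULL -> NULL
  - task 2 (Plan): parent_id=1 -> Review
  - task 3 (Document): parent_id=1 -> Review
  - task 4 (Optimize): parent_id=NULL -> NULL
  - task 5 (Audit): parent_id=NULL -> NULL
  - task 6 (Implement): parent_id=2 -> Plan
  - task 7 (Research): parent_id=1 -> Review
  - task 8 (Deploy): parent_id=NULL -> NULL
  - task 9 (Refactor): parent_id=1 -> Review

SQL:
SELECT a.name AS item, b.name AS parent
FROM tasks a
LEFT JOIN tasks b ON a.parent_id = b.id

Result:
item      | parent
----------+-------
Review    | NULL  
Plan      | Review
Document  | Review
Optimize  | NULL  
Audit     | NULL  
Implement | Plan  
Research  | Review
Deploy    | NULL  
Refactor  | Review


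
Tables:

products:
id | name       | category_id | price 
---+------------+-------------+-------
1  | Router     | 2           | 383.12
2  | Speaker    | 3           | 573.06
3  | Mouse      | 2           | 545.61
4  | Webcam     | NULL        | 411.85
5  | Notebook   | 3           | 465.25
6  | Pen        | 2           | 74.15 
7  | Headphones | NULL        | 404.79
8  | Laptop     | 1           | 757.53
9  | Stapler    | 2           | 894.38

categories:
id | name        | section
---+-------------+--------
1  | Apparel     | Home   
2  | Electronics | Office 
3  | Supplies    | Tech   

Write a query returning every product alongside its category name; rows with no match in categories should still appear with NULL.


LEFT JOIN keeps every row from products (the left table); where category_id has no match in categories, the category columns become NULL. Walk through each product:
  - product 1 (Router): category_id=2 -> matches Electronics
  - product 2 (Speaker): category_id=3 -> matches Supplies
  - product 3 (Mouse): category_id=2 -> matches Electronics
  - product 4 (Webcam): category_id=NULL, no match -> kept with NULL
  - product 5 (Notebook): category_id=3 -> matches Supplies
  - product 6 (Pen): category_id=2 -> matches Electronics
  - product 7 (Headphones): category_id=NULL, no match -> kept with NULL
  - product 8 (Laptop): category_id=1 -> matches Apparel
  - product 9 (Stapler): category_id=2 -> matches Electronics
All 9 rows appear; 2 have NULL category.

SQL:
SELECT a.name, b.name AS category
FROM products a
LEFT JOIN categories b ON a.category_id = b.id

Result:
name       | category   
-----------+------------
Router     | Electronics
Speaker    | Supplies   
Mouse      | Electronics
Webcam     | NULL       
Notebook   | Supplies   
Pen        | Electronics
Headphones | NULL       
Laptop     | Apparel    
Stapler    | Electronics


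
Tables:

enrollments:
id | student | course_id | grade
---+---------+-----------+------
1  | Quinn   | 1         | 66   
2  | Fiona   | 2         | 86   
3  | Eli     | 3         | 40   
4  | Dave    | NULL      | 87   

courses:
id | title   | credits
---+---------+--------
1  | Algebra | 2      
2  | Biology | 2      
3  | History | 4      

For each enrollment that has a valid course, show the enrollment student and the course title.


INNER JOIN keeps only enrollments rows whose course_id matches an id in courses. Walk through each enrollment:
  - enrollment 1 (Quinn): course_id=1 -> matches Algebra
  - enrollment 2 (Fiona): course_id=2 -> matches Biology
  - enrollment 3 (Eli): course_id=3 -> matches History
  - enrollment 4 (Dave): course_id=NULL, no match -> dropped
So 1 of 4 rows is dropped.

SQL:
SELECT a.student, b.title AS course
FROM enrollments a
INNER JOIN courses b ON a.course_id = b.id

Result:
student | course 
--------+--------
Quinn   | Algebra
Fiona   | Biology
Eli     | History


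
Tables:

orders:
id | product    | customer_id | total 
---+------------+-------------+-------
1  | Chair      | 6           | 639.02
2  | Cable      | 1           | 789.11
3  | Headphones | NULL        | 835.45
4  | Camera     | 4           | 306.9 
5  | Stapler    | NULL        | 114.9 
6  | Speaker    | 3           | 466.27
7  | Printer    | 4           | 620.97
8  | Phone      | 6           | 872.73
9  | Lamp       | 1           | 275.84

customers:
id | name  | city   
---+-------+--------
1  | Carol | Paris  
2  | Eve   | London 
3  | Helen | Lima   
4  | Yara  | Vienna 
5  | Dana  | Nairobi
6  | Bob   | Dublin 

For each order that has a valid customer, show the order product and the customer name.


INNER JOIN keeps only orders rows whose customer_id matches an id in customers. Walk through each order:
  - order 1 (Chair): customer_id=6 -> matches Bob
  - order 2 (Cable): customer_id=1 -> matches Carol
  - order 3 (Headphones): customer_id=NULL, no match -> dropped
  - order 4 (Camera): customer_id=4 -> matches Yara
  - order 5 (Stapler): customer_id=NULL, no match -> dropped
  - order 6 (Speaker): customer_id=3 -> matches Helen
  - order 7 (Printer): customer_id=4 -> matches Yara
  - order 8 (Phone): customer_id=6 -> matches Bob
  - order 9 (Lamp): customer_id=1 -> matches Carol
So 2 of 9 rows are dropped.

SQL:
SELECT a.product, b.name AS customer
FROM orders a
INNER JOIN customers b ON a.customer_id = b.id

Result:
product | customer
--------+---------
Chair   | Bob     
Cable   | Carol   
Camera  | Yara    
Speaker | Helen   
Printer | Yara    
Phone   | Bob     
Lamp    | Carol   


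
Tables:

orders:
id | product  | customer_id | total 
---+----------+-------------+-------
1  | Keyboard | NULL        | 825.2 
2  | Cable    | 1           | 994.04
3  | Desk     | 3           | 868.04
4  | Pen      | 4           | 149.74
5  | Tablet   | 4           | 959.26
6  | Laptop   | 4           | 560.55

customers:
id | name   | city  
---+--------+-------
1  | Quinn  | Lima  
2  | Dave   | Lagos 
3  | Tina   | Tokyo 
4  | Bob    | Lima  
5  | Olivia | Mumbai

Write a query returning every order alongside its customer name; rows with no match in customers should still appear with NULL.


LEFT JOIN keeps every row from orders (the left table); where customer_id has no match in customers, the customer columns become NULL. Walk through each order:
  - order 1 (Keyboard): customer_id=NULL, no match -> kept with NULL
  - order 2 (Cable): customer_id=1 -> matches Quinn
  - order 3 (Desk): customer_id=3 -> matches Tina
  - order 4 (Pen): customer_id=4 -> matches Bob
  - order 5 (Tablet): customer_id=4 -> matches Bob
  - order 6 (Laptop): customer_id=4 -> matches Bob
All 6 rows appear; 1 has NULL customer.

SQL:
SELECT a.product, b.name AS customer
FROM orders a
LEFT JOIN customers b ON a.customer_id = b.id

Result:
product  | customer
---------+---------
Keyboard | NULL    
Cable    | Quinn   
Desk     | Tina    
Pen      | Bob     
Tablet   | Bob     
Laptop   | Bob     


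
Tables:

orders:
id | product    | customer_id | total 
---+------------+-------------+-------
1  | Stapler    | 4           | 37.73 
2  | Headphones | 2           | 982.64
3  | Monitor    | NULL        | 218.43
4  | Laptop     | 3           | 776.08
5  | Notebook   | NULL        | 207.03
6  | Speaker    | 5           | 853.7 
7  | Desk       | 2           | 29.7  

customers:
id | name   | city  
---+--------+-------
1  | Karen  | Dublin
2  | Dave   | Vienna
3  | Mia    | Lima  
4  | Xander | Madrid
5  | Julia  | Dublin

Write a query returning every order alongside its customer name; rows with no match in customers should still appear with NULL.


LEFT JOIN keeps every row from orders (the left table); where customer_id has no match in customers, the customer columns become NULL. Walk through each order:
  - order 1 (Stapler): customer_id=4 -> matches Xander
  - order 2 (Headphones): customer_id=2 -> matches Dave
  - order 3 (Monitor): customer_id=NULL, no match -> kept with NULL
  - order 4 (Laptop): customer_id=3 -> matches Mia
  - order 5 (Notebook): customer_id=NULL, no match -> kept with NULL
  - order 6 (Speaker): customer_id=5 -> matches Julia
  - order 7 (Desk): customer_id=2 -> matches Dave
All 7 rows appear; 2 have NULL customer.

SQL:
SELECT a.product, b.name AS customer
FROM orders a
LEFT JOIN customers b ON a.customer_id = b.id

Result:
product    | customer
-----------+---------
Stapler    | Xander  
Headphones | Dave    
Monitor    | NULL    
Laptop     | Mia     
Notebook   | NULL    
Speaker    | Julia   
Desk       | Dave    


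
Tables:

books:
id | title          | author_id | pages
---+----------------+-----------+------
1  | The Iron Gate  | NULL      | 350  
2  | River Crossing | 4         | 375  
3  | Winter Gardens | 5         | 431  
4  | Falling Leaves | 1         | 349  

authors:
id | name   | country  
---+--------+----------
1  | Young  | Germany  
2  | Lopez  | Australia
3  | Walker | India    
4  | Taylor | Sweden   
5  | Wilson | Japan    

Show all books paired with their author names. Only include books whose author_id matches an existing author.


INNER JOIN keeps only books rows whose author_id matches an id in authors. Walk through each book:
  - book 1 (The Iron Gate): author_id=NULL, no match -> dropped
  - book 2 (River Crossing): author_id=4 -> matches Taylor
  - book 3 (Winter Gardens): author_id=5 -> matches Wilson
  - book 4 (Falling Leaves): author_id=1 -> matches Young
So 1 of 4 rows is dropped.

SQL:
SELECT a.title, b.name AS author
FROM books a
INNER JOIN authors b ON a.author_id = b.id

Result:
title          | author
---------------+-------
River Crossing | Taylor
Winter Gardens | Wilson
Falling Leaves | Young 


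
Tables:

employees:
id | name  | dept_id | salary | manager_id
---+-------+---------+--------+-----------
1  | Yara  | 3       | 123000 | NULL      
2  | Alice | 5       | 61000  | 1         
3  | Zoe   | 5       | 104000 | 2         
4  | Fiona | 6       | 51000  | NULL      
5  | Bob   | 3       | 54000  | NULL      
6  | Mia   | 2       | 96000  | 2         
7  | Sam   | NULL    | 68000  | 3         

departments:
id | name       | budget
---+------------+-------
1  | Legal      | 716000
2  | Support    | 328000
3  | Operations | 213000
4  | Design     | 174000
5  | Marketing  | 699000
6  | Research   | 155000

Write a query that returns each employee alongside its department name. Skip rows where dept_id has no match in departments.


INNER JOIN keeps only employees rows whose dept_id matches an id in departments. Walk through each employee:
  - employee 1 (Yara): dept_id=3 -> matches Operations
  - employee 2 (Alice): dept_id=5 -> matches Marketing
  - employee 3 (Zoe): dept_id=5 -> matches Marketing
  - employee 4 (Fiona): dept_id=6 -> matches Research
  - employee 5 (Bob): dept_id=3 -> matches Operations
  - employee 6 (Mia): dept_id=2 -> matches Support
  - employee 7 (Sam): dept_id=NULL, no match -> dropped
So 1 of 7 rows is dropped.

SQL:
SELECT a.name, b.name AS department
FROM employees a
INNER JOIN departments b ON a.dept_id = b.id

Result:
name  | department
------+-----------
Yara  | Operations
Alice | Marketing 
Zoe   | Marketing 
Fiona | Research  
Bob   | Operations
Mia   | Support   


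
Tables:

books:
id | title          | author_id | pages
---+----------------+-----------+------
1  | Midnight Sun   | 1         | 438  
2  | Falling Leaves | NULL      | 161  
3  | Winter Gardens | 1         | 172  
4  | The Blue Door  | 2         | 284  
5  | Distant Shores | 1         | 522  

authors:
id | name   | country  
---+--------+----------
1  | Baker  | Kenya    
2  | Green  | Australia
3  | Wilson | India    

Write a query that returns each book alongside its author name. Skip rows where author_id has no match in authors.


INNER JOIN keeps only books rows whose author_id matches an id in authors. Walk through each book:
  - book 1 (Midnight Sun): author_id=1 -> matches Baker
  - book 2 (Falling Leaves): author_id=NULL, no match -> dropped
  - book 3 (Winter Gardens): author_id=1 -> matches Baker
  - book 4 (The Blue Door): author_id=2 -> matches Green
  - book 5 (Distant Shores): author_id=1 -> matches Baker
So 1 of 5 rows is dropped.

SQL:
SELECT a.title, b.name AS author
FROM books a
INNER JOIN authors b ON a.author_id = b.id

Result:
title          | author
---------------+-------
Midnight Sun   | Baker 
Winter Gardens | Baker 
The Blue Door  | Green 
Distant Shores | Baker 


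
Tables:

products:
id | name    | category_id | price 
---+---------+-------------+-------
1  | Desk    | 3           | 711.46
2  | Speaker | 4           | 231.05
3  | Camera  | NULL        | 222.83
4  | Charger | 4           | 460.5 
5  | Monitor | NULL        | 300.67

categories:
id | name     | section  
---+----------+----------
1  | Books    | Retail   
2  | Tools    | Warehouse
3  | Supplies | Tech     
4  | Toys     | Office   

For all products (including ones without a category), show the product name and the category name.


LEFT JOIN keeps every row from products (the left table); where category_id has no match in categories, the category columns become NULL. Walk through each product:
  - product 1 (Desk): category_id=3 -> matches Supplies
  - product 2 (Speaker): category_id=4 -> matches Toys
  - product 3 (Camera): category_id=NULL, no match -> kept with NULL
  - product 4 (Charger): category_id=4 -> matches Toys
  - product 5 (Monitor): category_id=NULL, no match -> kept with NULL
All 5 rows appear; 2 have NULL category.

SQL:
SELECT a.name, b.name AS category
FROM products a
LEFT JOIN categories b ON a.category_id = b.id

Result:
name    | category
--------+---------
Desk    | Supplies
Speaker | Toys    
Camera  | NULL    
Charger | Toys    
Monitor | NULL    


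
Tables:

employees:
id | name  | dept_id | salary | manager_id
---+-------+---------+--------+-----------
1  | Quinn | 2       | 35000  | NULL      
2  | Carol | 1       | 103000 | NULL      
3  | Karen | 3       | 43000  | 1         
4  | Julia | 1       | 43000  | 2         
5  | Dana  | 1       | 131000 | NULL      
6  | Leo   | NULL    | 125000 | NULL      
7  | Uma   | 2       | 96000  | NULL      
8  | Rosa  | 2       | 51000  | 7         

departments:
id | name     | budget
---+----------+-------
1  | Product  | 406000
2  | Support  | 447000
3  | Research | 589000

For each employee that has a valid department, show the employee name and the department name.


INNER JOIN keeps only employees rows whose dept_id matches an id in departments. Walk through each employee:
  - employee 1 (Quinn): dept_id=2 -> matches Support
  - employee 2 (Carol): dept_id=1 -> matches Product
  - employee 3 (Karen): dept_id=3 -> matches Research
  - employee 4 (Julia): dept_id=1 -> matches Product
  - employee 5 (Dana): dept_id=1 -> matches Product
  - employee 6 (Leo): dept_id=NULL, no match -> dropped
  - employee 7 (Uma): dept_id=2 -> matches Support
  - employee 8 (Rosa): dept_id=2 -> matches Support
So 1 of 8 rows is dropped.

SQL:
SELECT a.name, b.name AS department
FROM employees a
INNER JOIN departments b ON a.dept_id = b.id

Result:
name  | department
------+-----------
Quinn | Support   
Carol | Product   
Karen | Research  
Julia | Product   
Dana  | Product   
Uma   | Support   
Rosa  | Support   
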